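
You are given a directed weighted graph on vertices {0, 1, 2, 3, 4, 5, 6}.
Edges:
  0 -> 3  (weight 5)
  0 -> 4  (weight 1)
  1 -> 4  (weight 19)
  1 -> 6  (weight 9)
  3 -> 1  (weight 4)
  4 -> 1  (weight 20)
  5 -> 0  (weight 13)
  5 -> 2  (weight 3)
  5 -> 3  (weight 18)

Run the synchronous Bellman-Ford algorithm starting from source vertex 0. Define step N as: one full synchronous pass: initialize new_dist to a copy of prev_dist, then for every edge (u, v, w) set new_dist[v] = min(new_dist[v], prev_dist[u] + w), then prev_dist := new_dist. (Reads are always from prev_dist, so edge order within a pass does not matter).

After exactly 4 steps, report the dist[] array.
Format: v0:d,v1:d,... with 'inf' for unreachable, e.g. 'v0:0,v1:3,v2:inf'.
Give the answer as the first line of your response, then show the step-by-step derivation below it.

v0:0,v1:9,v2:inf,v3:5,v4:1,v5:inf,v6:18

step 1: dist = v0:0,v1:inf,v2:inf,v3:5,v4:1,v5:inf,v6:inf
step 2: dist = v0:0,v1:9,v2:inf,v3:5,v4:1,v5:inf,v6:inf
step 3: dist = v0:0,v1:9,v2:inf,v3:5,v4:1,v5:inf,v6:18
step 4: dist = v0:0,v1:9,v2:inf,v3:5,v4:1,v5:inf,v6:18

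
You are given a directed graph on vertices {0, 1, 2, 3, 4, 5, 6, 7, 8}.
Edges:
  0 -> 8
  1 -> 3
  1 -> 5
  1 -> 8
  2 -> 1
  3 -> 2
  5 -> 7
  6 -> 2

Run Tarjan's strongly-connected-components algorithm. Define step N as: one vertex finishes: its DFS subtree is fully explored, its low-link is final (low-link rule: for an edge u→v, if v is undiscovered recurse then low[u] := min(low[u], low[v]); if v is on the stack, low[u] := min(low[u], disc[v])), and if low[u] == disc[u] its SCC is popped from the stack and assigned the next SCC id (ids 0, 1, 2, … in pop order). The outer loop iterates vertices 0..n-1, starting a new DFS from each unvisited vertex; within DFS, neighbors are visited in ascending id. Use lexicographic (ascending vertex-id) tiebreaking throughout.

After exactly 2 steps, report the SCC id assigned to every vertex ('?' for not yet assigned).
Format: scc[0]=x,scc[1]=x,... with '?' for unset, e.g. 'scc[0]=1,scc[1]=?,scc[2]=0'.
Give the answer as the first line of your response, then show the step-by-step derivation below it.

scc[0]=1,scc[1]=?,scc[2]=?,scc[3]=?,scc[4]=?,scc[5]=?,scc[6]=?,scc[7]=?,scc[8]=0

step 1: low=(low[0]=0,low[1]=?,low[2]=?,low[3]=?,low[4]=?,low[5]=?,low[6]=?,low[7]=?,low[8]=1); scc=(scc[0]=?,scc[1]=?,scc[2]=?,scc[3]=?,scc[4]=?,scc[5]=?,scc[6]=?,scc[7]=?,scc[8]=0)
step 2: low=(low[0]=0,low[1]=?,low[2]=?,low[3]=?,low[4]=?,low[5]=?,low[6]=?,low[7]=?,low[8]=1); scc=(scc[0]=1,scc[1]=?,scc[2]=?,scc[3]=?,scc[4]=?,scc[5]=?,scc[6]=?,scc[7]=?,scc[8]=0)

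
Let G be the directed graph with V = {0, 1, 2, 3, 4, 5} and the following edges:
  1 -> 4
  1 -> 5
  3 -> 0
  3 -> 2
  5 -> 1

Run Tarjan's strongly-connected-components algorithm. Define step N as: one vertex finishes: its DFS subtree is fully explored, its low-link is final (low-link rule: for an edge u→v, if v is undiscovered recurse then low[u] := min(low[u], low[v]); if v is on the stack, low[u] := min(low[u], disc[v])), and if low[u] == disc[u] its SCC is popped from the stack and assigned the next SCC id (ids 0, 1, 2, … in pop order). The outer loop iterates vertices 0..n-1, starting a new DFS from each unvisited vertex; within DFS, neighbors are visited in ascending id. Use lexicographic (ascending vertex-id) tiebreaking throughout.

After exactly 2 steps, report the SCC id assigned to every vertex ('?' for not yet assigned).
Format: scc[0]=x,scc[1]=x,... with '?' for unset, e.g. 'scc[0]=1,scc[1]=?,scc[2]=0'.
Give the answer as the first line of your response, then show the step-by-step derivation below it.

scc[0]=0,scc[1]=?,scc[2]=?,scc[3]=?,scc[4]=1,scc[5]=?

step 1: low=(low[0]=0,low[1]=?,low[2]=?,low[3]=?,low[4]=?,low[5]=?); scc=(scc[0]=0,scc[1]=?,scc[2]=?,scc[3]=?,scc[4]=?,scc[5]=?)
step 2: low=(low[0]=0,low[1]=1,low[2]=?,low[3]=?,low[4]=2,low[5]=?); scc=(scc[0]=0,scc[1]=?,scc[2]=?,scc[3]=?,scc[4]=1,scc[5]=?)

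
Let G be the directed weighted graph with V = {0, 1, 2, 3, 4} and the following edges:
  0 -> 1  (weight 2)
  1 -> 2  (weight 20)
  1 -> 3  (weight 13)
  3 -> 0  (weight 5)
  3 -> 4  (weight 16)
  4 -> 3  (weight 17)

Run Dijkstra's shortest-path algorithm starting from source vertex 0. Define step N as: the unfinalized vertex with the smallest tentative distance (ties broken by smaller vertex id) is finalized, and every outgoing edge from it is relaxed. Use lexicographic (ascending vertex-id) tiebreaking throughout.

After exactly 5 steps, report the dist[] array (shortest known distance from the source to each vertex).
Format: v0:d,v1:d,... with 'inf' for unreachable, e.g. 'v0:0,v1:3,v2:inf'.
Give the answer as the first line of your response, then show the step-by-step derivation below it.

v0:0,v1:2,v2:22,v3:15,v4:31

step 1: dist = v0:0,v1:2,v2:inf,v3:inf,v4:inf
step 2: dist = v0:0,v1:2,v2:22,v3:15,v4:inf
step 3: dist = v0:0,v1:2,v2:22,v3:15,v4:31
step 4: dist = v0:0,v1:2,v2:22,v3:15,v4:31
step 5: dist = v0:0,v1:2,v2:22,v3:15,v4:31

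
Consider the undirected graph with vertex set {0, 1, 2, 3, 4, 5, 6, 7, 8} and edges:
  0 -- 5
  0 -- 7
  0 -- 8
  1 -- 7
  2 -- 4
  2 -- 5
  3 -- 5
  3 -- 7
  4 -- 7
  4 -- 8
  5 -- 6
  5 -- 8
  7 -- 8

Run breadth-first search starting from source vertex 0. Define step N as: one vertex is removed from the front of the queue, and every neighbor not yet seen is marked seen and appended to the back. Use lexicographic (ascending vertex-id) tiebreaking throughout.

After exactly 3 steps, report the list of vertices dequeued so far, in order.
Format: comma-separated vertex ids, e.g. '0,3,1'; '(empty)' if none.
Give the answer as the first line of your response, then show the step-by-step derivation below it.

0,5,7

step 1: dequeue 0; queue=[5,7,8]; order=0
step 2: dequeue 5; queue=[7,8,2,3,6]; order=0,5
step 3: dequeue 7; queue=[8,2,3,6,1,4]; order=0,5,7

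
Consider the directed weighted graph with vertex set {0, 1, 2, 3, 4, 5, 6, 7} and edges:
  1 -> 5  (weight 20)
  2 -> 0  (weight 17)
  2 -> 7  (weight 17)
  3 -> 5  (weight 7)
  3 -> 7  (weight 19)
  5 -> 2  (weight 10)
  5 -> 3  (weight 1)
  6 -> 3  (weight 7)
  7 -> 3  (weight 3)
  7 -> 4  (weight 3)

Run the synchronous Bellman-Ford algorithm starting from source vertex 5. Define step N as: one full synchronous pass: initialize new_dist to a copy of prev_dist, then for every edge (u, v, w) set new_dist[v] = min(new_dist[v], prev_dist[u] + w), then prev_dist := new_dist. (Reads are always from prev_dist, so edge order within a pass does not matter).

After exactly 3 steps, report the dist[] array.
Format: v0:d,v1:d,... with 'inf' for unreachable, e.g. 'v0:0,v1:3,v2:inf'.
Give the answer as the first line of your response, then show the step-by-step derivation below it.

v0:27,v1:inf,v2:10,v3:1,v4:23,v5:0,v6:inf,v7:20

step 1: dist = v0:inf,v1:inf,v2:10,v3:1,v4:inf,v5:0,v6:inf,v7:inf
step 2: dist = v0:27,v1:inf,v2:10,v3:1,v4:inf,v5:0,v6:inf,v7:20
step 3: dist = v0:27,v1:inf,v2:10,v3:1,v4:23,v5:0,v6:inf,v7:20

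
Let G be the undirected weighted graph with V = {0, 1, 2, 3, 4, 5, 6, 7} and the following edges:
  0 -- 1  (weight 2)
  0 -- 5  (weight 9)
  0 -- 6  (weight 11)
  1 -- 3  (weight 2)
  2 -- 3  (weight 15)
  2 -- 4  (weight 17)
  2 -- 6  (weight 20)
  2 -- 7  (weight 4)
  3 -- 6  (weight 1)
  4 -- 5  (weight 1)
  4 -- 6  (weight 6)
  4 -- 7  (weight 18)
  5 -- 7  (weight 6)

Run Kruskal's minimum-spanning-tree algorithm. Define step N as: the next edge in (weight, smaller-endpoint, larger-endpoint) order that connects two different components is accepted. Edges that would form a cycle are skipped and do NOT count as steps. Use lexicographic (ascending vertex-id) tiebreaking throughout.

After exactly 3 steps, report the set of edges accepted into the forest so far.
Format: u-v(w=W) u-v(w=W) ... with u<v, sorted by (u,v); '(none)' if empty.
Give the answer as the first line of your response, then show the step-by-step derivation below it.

0-1(w=2) 3-6(w=1) 4-5(w=1)

step 1: add edge 3-6 (w=1); MST = {3-6(w=1)}
step 2: add edge 4-5 (w=1); MST = {3-6(w=1) 4-5(w=1)}
step 3: add edge 0-1 (w=2); MST = {0-1(w=2) 3-6(w=1) 4-5(w=1)}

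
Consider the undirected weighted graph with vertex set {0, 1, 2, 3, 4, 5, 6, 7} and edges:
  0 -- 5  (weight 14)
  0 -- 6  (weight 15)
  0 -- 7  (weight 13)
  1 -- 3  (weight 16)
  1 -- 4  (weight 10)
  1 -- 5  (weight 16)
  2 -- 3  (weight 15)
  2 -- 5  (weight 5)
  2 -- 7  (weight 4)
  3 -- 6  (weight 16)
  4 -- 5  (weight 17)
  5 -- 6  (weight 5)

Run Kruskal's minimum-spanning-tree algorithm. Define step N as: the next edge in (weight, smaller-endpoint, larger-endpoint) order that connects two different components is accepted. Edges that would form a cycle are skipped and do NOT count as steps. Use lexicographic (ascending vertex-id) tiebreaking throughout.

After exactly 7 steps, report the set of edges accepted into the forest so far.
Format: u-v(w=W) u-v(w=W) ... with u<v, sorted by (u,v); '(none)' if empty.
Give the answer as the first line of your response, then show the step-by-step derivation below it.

0-7(w=13) 1-3(w=16) 1-4(w=10) 2-3(w=15) 2-5(w=5) 2-7(w=4) 5-6(w=5)

step 1: add edge 2-7 (w=4); MST = {2-7(w=4)}
step 2: add edge 2-5 (w=5); MST = {2-5(w=5) 2-7(w=4)}
step 3: add edge 5-6 (w=5); MST = {2-5(w=5) 2-7(w=4) 5-6(w=5)}
step 4: add edge 1-4 (w=10); MST = {1-4(w=10) 2-5(w=5) 2-7(w=4) 5-6(w=5)}
step 5: add edge 0-7 (w=13); MST = {0-7(w=13) 1-4(w=10) 2-5(w=5) 2-7(w=4) 5-6(w=5)}
step 6: add edge 2-3 (w=15); MST = {0-7(w=13) 1-4(w=10) 2-3(w=15) 2-5(w=5) 2-7(w=4) 5-6(w=5)}
step 7: add edge 1-3 (w=16); MST = {0-7(w=13) 1-3(w=16) 1-4(w=10) 2-3(w=15) 2-5(w=5) 2-7(w=4) 5-6(w=5)}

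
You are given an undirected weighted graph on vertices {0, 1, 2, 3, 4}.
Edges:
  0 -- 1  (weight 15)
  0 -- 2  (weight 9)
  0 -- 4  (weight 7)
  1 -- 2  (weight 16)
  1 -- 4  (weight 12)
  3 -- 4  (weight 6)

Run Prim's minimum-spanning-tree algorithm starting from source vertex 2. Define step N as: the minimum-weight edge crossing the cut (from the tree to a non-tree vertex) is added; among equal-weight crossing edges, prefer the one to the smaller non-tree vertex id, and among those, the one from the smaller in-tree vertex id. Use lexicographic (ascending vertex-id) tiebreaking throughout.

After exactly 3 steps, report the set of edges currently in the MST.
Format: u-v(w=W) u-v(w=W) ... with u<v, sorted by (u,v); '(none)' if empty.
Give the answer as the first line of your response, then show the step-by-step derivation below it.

0-2(w=9) 0-4(w=7) 3-4(w=6)

step 1: add edge 0-2 (w=9); MST = {0-2(w=9)}
step 2: add edge 0-4 (w=7); MST = {0-2(w=9) 0-4(w=7)}
step 3: add edge 3-4 (w=6); MST = {0-2(w=9) 0-4(w=7) 3-4(w=6)}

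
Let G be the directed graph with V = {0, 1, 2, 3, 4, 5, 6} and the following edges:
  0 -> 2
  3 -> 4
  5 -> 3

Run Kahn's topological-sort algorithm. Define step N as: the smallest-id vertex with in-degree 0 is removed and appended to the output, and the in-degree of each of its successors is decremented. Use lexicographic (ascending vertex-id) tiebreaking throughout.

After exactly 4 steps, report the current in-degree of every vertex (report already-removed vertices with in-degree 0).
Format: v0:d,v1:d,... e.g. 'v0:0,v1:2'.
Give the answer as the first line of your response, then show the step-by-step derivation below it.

v0:0,v1:0,v2:0,v3:0,v4:1,v5:0,v6:0

step 1: output 0; order=[0]; indeg=(0,0,0,1,1,0,0)
step 2: output 1; order=[0,1]; indeg=(0,0,0,1,1,0,0)
step 3: output 2; order=[0,1,2]; indeg=(0,0,0,1,1,0,0)
step 4: output 5; order=[0,1,2,5]; indeg=(0,0,0,0,1,0,0)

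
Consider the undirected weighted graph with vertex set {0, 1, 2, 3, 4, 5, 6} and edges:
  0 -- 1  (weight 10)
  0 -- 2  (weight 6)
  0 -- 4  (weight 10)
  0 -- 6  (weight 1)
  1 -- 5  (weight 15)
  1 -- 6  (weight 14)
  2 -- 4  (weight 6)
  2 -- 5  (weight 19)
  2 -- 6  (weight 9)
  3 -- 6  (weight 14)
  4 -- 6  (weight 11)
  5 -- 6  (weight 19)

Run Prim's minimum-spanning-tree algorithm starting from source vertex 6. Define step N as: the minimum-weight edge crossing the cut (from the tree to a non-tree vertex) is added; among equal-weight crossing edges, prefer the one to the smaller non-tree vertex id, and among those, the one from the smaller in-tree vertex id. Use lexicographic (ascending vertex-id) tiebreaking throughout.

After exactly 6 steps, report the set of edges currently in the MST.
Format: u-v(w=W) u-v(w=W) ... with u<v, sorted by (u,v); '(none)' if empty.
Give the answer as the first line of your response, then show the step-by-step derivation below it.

0-1(w=10) 0-2(w=6) 0-6(w=1) 1-5(w=15) 2-4(w=6) 3-6(w=14)

step 1: add edge 0-6 (w=1); MST = {0-6(w=1)}
step 2: add edge 0-2 (w=6); MST = {0-2(w=6) 0-6(w=1)}
step 3: add edge 2-4 (w=6); MST = {0-2(w=6) 0-6(w=1) 2-4(w=6)}
step 4: add edge 0-1 (w=10); MST = {0-1(w=10) 0-2(w=6) 0-6(w=1) 2-4(w=6)}
step 5: add edge 3-6 (w=14); MST = {0-1(w=10) 0-2(w=6) 0-6(w=1) 2-4(w=6) 3-6(w=14)}
step 6: add edge 1-5 (w=15); MST = {0-1(w=10) 0-2(w=6) 0-6(w=1) 1-5(w=15) 2-4(w=6) 3-6(w=14)}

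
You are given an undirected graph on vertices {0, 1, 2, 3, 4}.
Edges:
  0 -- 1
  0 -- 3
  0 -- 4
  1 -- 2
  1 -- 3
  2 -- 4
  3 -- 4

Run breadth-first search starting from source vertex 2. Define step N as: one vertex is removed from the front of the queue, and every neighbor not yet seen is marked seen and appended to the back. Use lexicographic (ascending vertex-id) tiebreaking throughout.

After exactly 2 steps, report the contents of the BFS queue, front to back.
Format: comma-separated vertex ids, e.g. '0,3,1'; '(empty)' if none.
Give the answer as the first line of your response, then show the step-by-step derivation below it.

4,0,3

step 1: dequeue 2; queue=[1,4]; order=2
step 2: dequeue 1; queue=[4,0,3]; order=2,1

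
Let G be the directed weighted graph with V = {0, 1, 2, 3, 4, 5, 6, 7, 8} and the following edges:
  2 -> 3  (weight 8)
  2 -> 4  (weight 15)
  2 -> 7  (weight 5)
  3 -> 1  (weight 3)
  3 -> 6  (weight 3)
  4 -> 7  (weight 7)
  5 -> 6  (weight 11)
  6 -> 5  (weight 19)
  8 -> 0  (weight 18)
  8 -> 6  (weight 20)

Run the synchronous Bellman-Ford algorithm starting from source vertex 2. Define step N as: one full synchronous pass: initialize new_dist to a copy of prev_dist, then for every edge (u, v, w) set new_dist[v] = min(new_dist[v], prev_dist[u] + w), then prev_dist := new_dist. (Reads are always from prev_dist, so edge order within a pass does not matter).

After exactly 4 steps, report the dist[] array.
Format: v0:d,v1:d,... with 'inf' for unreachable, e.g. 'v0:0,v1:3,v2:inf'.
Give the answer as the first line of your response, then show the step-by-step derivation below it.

v0:inf,v1:11,v2:0,v3:8,v4:15,v5:30,v6:11,v7:5,v8:inf

step 1: dist = v0:inf,v1:inf,v2:0,v3:8,v4:15,v5:inf,v6:inf,v7:5,v8:inf
step 2: dist = v0:inf,v1:11,v2:0,v3:8,v4:15,v5:inf,v6:11,v7:5,v8:inf
step 3: dist = v0:inf,v1:11,v2:0,v3:8,v4:15,v5:30,v6:11,v7:5,v8:inf
step 4: dist = v0:inf,v1:11,v2:0,v3:8,v4:15,v5:30,v6:11,v7:5,v8:inf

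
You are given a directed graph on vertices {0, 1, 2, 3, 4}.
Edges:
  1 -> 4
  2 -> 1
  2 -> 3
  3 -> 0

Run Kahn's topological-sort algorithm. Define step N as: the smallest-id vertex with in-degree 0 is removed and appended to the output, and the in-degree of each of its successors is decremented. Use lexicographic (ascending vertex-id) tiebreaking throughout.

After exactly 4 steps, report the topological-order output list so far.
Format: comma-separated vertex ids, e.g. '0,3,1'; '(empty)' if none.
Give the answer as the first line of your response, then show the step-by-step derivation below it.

2,1,3,0

step 1: output 2; order=[2]; indeg=(1,0,0,0,1)
step 2: output 1; order=[2,1]; indeg=(1,0,0,0,0)
step 3: output 3; order=[2,1,3]; indeg=(0,0,0,0,0)
step 4: output 0; order=[2,1,3,0]; indeg=(0,0,0,0,0)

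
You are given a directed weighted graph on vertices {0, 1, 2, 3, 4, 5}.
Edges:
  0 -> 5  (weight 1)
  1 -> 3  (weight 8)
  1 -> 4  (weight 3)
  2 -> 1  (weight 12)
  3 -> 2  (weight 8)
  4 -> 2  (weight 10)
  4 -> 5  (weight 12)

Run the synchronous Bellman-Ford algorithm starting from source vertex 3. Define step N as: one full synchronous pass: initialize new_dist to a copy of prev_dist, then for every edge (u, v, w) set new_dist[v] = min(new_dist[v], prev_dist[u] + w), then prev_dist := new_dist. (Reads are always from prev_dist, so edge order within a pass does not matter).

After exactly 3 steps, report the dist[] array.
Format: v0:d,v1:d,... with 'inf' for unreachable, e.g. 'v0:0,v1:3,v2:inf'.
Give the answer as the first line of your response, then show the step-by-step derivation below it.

v0:inf,v1:20,v2:8,v3:0,v4:23,v5:inf

step 1: dist = v0:inf,v1:inf,v2:8,v3:0,v4:inf,v5:inf
step 2: dist = v0:inf,v1:20,v2:8,v3:0,v4:inf,v5:inf
step 3: dist = v0:inf,v1:20,v2:8,v3:0,v4:23,v5:inf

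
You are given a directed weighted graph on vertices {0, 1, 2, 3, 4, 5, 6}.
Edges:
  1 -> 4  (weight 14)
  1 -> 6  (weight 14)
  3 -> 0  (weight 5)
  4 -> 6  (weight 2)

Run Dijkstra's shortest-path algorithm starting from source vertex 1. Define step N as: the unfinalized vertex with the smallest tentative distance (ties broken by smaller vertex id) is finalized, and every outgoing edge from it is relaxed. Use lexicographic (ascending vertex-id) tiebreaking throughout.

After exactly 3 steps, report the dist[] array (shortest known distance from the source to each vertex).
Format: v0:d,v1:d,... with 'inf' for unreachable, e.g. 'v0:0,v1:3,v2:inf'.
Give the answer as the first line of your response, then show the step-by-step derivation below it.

v0:inf,v1:0,v2:inf,v3:inf,v4:14,v5:inf,v6:14

step 1: dist = v0:inf,v1:0,v2:inf,v3:inf,v4:14,v5:inf,v6:14
step 2: dist = v0:inf,v1:0,v2:inf,v3:inf,v4:14,v5:inf,v6:14
step 3: dist = v0:inf,v1:0,v2:inf,v3:inf,v4:14,v5:inf,v6:14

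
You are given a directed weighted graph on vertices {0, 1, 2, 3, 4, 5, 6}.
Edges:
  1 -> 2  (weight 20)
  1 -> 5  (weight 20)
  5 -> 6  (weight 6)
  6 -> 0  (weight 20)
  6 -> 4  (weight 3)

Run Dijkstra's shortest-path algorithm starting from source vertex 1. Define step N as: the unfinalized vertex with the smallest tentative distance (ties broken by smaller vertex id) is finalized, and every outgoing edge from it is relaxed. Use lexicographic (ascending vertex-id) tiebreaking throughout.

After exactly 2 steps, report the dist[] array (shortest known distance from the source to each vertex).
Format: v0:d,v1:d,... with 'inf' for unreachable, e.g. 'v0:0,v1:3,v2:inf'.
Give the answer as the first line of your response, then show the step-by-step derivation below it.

v0:inf,v1:0,v2:20,v3:inf,v4:inf,v5:20,v6:inf

step 1: dist = v0:inf,v1:0,v2:20,v3:inf,v4:inf,v5:20,v6:inf
step 2: dist = v0:inf,v1:0,v2:20,v3:inf,v4:inf,v5:20,v6:inf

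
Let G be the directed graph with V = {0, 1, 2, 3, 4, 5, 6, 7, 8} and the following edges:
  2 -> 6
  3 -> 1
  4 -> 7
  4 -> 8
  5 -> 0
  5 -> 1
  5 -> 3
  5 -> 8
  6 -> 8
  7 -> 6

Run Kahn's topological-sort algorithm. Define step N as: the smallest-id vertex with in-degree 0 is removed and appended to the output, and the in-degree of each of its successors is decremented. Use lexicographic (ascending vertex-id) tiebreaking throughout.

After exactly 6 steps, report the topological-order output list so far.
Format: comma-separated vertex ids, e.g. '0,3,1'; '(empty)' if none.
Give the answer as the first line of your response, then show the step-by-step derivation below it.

2,4,5,0,3,1

step 1: output 2; order=[2]; indeg=(1,2,0,1,0,0,1,1,3)
step 2: output 4; order=[2,4]; indeg=(1,2,0,1,0,0,1,0,2)
step 3: output 5; order=[2,4,5]; indeg=(0,1,0,0,0,0,1,0,1)
step 4: output 0; order=[2,4,5,0]; indeg=(0,1,0,0,0,0,1,0,1)
step 5: output 3; order=[2,4,5,0,3]; indeg=(0,0,0,0,0,0,1,0,1)
step 6: output 1; order=[2,4,5,0,3,1]; indeg=(0,0,0,0,0,0,1,0,1)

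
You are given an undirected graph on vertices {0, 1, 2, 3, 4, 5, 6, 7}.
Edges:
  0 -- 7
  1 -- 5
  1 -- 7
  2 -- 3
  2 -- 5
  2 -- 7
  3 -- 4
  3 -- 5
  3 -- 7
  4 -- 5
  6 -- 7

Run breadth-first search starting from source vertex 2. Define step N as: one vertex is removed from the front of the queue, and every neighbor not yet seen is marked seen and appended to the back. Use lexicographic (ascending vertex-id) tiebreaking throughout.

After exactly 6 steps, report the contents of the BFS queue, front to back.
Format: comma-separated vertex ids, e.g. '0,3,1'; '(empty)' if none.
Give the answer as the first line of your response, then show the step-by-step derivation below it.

0,6

step 1: dequeue 2; queue=[3,5,7]; order=2
step 2: dequeue 3; queue=[5,7,4]; order=2,3
step 3: dequeue 5; queue=[7,4,1]; order=2,3,5
step 4: dequeue 7; queue=[4,1,0,6]; order=2,3,5,7
step 5: dequeue 4; queue=[1,0,6]; order=2,3,5,7,4
step 6: dequeue 1; queue=[0,6]; order=2,3,5,7,4,1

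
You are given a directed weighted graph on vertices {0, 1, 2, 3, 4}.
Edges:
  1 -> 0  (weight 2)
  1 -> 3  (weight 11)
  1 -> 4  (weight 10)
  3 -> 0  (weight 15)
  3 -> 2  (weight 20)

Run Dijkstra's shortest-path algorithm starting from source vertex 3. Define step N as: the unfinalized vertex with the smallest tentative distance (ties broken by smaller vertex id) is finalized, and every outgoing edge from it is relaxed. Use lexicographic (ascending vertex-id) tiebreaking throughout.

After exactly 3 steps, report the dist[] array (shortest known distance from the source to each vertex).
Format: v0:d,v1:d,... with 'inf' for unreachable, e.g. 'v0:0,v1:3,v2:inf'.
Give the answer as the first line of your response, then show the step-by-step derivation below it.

v0:15,v1:inf,v2:20,v3:0,v4:inf

step 1: dist = v0:15,v1:inf,v2:20,v3:0,v4:inf
step 2: dist = v0:15,v1:inf,v2:20,v3:0,v4:inf
step 3: dist = v0:15,v1:inf,v2:20,v3:0,v4:inf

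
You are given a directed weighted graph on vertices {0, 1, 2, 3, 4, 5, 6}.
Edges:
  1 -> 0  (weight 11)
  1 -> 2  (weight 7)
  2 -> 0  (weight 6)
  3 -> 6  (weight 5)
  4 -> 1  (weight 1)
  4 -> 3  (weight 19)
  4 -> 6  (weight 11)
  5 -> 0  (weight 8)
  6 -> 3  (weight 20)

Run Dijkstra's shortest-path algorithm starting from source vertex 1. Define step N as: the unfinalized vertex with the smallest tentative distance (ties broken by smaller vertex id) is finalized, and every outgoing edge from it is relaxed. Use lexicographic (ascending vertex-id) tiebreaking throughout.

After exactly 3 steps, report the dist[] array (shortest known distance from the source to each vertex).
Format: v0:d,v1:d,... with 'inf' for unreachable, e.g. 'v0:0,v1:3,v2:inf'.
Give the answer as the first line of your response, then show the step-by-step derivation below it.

v0:11,v1:0,v2:7,v3:inf,v4:inf,v5:inf,v6:inf

step 1: dist = v0:11,v1:0,v2:7,v3:inf,v4:inf,v5:inf,v6:inf
step 2: dist = v0:11,v1:0,v2:7,v3:inf,v4:inf,v5:inf,v6:inf
step 3: dist = v0:11,v1:0,v2:7,v3:inf,v4:inf,v5:inf,v6:inf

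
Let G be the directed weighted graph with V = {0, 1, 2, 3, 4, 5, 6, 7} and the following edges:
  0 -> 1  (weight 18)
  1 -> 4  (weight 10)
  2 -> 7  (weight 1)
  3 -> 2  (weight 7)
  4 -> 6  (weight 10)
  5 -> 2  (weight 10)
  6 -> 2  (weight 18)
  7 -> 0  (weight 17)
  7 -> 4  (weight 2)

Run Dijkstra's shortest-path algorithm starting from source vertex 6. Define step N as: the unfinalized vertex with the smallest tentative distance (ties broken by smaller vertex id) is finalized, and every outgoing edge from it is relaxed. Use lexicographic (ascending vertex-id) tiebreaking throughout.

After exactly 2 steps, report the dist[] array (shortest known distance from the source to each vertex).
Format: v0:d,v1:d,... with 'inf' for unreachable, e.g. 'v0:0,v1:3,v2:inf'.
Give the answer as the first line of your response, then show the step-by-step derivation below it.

v0:inf,v1:inf,v2:18,v3:inf,v4:inf,v5:inf,v6:0,v7:19

step 1: dist = v0:inf,v1:inf,v2:18,v3:inf,v4:inf,v5:inf,v6:0,v7:inf
step 2: dist = v0:inf,v1:inf,v2:18,v3:inf,v4:inf,v5:inf,v6:0,v7:19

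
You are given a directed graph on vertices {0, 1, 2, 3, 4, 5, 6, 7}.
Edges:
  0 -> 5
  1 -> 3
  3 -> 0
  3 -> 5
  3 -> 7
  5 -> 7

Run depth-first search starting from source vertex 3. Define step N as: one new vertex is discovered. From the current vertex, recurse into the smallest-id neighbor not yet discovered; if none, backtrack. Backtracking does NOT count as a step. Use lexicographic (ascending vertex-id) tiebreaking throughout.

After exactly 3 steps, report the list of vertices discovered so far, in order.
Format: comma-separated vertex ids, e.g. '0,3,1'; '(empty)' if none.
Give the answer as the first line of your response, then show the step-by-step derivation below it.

3,0,5

step 1: discover 3; path=3; order=3
step 2: discover 0; path=3>0; order=3,0
step 3: discover 5; path=3>0>5; order=3,0,5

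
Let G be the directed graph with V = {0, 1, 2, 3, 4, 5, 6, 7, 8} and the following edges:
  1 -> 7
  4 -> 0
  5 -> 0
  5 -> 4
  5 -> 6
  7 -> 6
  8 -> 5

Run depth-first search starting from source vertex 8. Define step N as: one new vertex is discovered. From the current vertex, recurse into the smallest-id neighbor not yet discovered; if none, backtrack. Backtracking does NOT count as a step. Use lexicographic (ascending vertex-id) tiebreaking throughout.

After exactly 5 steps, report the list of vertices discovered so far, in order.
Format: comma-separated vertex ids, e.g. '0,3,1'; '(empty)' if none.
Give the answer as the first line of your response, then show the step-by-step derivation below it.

8,5,0,4,6

step 1: discover 8; path=8; order=8
step 2: discover 5; path=8>5; order=8,5
step 3: discover 0; path=8>5>0; order=8,5,0
step 4: discover 4; path=8>5>4; order=8,5,0,4
step 5: discover 6; path=8>5>6; order=8,5,0,4,6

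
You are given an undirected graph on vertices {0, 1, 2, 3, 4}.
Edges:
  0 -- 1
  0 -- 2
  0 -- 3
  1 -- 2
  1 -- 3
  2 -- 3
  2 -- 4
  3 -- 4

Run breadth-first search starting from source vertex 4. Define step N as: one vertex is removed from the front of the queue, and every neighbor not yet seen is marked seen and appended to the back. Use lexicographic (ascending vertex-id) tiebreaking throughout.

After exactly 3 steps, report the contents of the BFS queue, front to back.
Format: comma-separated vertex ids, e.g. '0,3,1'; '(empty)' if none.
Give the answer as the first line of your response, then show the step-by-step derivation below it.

0,1

step 1: dequeue 4; queue=[2,3]; order=4
step 2: dequeue 2; queue=[3,0,1]; order=4,2
step 3: dequeue 3; queue=[0,1]; order=4,2,3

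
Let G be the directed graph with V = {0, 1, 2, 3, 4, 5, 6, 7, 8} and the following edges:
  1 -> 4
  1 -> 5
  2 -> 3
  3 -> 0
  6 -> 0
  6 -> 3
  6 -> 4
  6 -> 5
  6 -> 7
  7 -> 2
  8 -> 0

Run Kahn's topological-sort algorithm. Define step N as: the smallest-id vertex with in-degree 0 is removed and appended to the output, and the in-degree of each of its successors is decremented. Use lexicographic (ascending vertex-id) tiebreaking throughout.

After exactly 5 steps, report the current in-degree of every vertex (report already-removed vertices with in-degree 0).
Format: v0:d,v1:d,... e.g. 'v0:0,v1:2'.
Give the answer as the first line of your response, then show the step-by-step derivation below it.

v0:2,v1:0,v2:0,v3:1,v4:0,v5:0,v6:0,v7:0,v8:0

step 1: output 1; order=[1]; indeg=(3,0,1,2,1,1,0,1,0)
step 2: output 6; order=[1,6]; indeg=(2,0,1,1,0,0,0,0,0)
step 3: output 4; order=[1,6,4]; indeg=(2,0,1,1,0,0,0,0,0)
step 4: output 5; order=[1,6,4,5]; indeg=(2,0,1,1,0,0,0,0,0)
step 5: output 7; order=[1,6,4,5,7]; indeg=(2,0,0,1,0,0,0,0,0)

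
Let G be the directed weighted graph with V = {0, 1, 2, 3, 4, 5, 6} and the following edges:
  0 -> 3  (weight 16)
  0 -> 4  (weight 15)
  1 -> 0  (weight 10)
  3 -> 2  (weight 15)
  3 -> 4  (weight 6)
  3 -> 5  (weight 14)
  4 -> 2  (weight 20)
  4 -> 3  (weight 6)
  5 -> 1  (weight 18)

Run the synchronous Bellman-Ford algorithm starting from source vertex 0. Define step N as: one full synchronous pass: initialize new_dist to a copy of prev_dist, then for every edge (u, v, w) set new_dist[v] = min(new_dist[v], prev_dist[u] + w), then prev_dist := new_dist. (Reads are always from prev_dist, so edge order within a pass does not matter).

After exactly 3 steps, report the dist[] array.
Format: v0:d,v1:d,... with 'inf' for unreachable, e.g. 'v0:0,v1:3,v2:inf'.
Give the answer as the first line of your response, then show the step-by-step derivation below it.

v0:0,v1:48,v2:31,v3:16,v4:15,v5:30,v6:inf

step 1: dist = v0:0,v1:inf,v2:inf,v3:16,v4:15,v5:inf,v6:inf
step 2: dist = v0:0,v1:inf,v2:31,v3:16,v4:15,v5:30,v6:inf
step 3: dist = v0:0,v1:48,v2:31,v3:16,v4:15,v5:30,v6:inf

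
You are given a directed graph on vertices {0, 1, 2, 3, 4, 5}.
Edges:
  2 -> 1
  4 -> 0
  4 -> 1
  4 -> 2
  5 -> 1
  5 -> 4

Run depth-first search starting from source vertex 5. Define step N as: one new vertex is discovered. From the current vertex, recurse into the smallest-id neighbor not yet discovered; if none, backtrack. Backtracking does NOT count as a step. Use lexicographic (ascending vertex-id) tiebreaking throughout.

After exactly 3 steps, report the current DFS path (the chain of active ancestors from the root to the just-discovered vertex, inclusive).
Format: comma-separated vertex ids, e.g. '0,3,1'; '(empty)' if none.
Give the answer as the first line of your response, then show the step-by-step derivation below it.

5,4

step 1: discover 5; path=5; order=5
step 2: discover 1; path=5>1; order=5,1
step 3: discover 4; path=5>4; order=5,1,4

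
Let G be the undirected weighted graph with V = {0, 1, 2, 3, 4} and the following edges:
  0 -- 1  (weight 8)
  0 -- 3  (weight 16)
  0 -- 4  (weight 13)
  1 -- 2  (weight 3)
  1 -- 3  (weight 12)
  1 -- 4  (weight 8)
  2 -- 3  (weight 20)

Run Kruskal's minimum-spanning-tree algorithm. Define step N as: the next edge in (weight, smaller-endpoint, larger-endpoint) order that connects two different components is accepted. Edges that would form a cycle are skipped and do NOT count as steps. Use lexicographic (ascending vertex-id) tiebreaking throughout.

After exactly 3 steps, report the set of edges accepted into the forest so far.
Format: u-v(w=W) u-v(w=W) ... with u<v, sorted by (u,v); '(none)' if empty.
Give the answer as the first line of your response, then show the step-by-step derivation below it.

0-1(w=8) 1-2(w=3) 1-4(w=8)

step 1: add edge 1-2 (w=3); MST = {1-2(w=3)}
step 2: add edge 0-1 (w=8); MST = {0-1(w=8) 1-2(w=3)}
step 3: add edge 1-4 (w=8); MST = {0-1(w=8) 1-2(w=3) 1-4(w=8)}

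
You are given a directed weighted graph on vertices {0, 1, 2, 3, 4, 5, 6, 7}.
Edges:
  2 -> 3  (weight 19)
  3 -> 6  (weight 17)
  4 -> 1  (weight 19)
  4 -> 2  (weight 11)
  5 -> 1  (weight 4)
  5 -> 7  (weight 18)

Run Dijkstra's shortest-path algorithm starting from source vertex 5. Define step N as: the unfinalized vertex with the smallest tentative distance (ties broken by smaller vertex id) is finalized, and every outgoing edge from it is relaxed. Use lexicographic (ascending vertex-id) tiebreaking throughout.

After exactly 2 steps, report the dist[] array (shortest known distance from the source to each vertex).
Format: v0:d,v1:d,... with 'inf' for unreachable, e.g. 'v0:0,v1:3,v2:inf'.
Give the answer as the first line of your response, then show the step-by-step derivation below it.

v0:inf,v1:4,v2:inf,v3:inf,v4:inf,v5:0,v6:inf,v7:18

step 1: dist = v0:inf,v1:4,v2:inf,v3:inf,v4:inf,v5:0,v6:inf,v7:18
step 2: dist = v0:inf,v1:4,v2:inf,v3:inf,v4:inf,v5:0,v6:inf,v7:18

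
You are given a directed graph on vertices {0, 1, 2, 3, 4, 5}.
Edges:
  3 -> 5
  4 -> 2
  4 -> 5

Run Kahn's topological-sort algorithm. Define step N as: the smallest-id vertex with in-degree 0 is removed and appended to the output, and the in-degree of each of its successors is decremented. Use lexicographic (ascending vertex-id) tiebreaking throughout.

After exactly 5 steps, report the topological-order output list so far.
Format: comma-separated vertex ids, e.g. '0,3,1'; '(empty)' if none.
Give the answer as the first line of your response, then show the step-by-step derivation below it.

0,1,3,4,2

step 1: output 0; order=[0]; indeg=(0,0,1,0,0,2)
step 2: output 1; order=[0,1]; indeg=(0,0,1,0,0,2)
step 3: output 3; order=[0,1,3]; indeg=(0,0,1,0,0,1)
step 4: output 4; order=[0,1,3,4]; indeg=(0,0,0,0,0,0)
step 5: output 2; order=[0,1,3,4,2]; indeg=(0,0,0,0,0,0)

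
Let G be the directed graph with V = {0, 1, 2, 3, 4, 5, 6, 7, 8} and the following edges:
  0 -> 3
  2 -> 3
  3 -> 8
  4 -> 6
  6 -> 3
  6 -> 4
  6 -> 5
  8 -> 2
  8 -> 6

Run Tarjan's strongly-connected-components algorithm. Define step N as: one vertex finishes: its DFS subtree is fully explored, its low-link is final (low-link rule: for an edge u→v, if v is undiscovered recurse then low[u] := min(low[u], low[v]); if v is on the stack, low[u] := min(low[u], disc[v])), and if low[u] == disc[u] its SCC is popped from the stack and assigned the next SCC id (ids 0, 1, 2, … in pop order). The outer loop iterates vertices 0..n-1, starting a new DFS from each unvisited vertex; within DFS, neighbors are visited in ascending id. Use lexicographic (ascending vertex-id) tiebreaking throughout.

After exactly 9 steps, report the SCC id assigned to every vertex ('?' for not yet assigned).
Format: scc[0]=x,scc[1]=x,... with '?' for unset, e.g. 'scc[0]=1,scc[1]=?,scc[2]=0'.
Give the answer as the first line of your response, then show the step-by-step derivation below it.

scc[0]=2,scc[1]=3,scc[2]=1,scc[3]=1,scc[4]=1,scc[5]=0,scc[6]=1,scc[7]=4,scc[8]=1

step 1: low=(low[0]=0,low[1]=?,low[2]=1,low[3]=1,low[4]=?,low[5]=?,low[6]=?,low[7]=?,low[8]=2); scc=(scc[0]=?,scc[1]=?,scc[2]=?,scc[3]=?,scc[4]=?,scc[5]=?,scc[6]=?,scc[7]=?,scc[8]=?)
step 2: low=(low[0]=0,low[1]=?,low[2]=1,low[3]=1,low[4]=4,low[5]=?,low[6]=1,low[7]=?,low[8]=1); scc=(scc[0]=?,scc[1]=?,scc[2]=?,scc[3]=?,scc[4]=?,scc[5]=?,scc[6]=?,scc[7]=?,scc[8]=?)
step 3: low=(low[0]=0,low[1]=?,low[2]=1,low[3]=1,low[4]=4,low[5]=6,low[6]=1,low[7]=?,low[8]=1); scc=(scc[0]=?,scc[1]=?,scc[2]=?,scc[3]=?,scc[4]=?,scc[5]=0,scc[6]=?,scc[7]=?,scc[8]=?)
step 4: low=(low[0]=0,low[1]=?,low[2]=1,low[3]=1,low[4]=4,low[5]=6,low[6]=1,low[7]=?,low[8]=1); scc=(scc[0]=?,scc[1]=?,scc[2]=?,scc[3]=?,scc[4]=?,scc[5]=0,scc[6]=?,scc[7]=?,scc[8]=?)
step 5: low=(low[0]=0,low[1]=?,low[2]=1,low[3]=1,low[4]=4,low[5]=6,low[6]=1,low[7]=?,low[8]=1); scc=(scc[0]=?,scc[1]=?,scc[2]=?,scc[3]=?,scc[4]=?,scc[5]=0,scc[6]=?,scc[7]=?,scc[8]=?)
step 6: low=(low[0]=0,low[1]=?,low[2]=1,low[3]=1,low[4]=4,low[5]=6,low[6]=1,low[7]=?,low[8]=1); scc=(scc[0]=?,scc[1]=?,scc[2]=1,scc[3]=1,scc[4]=1,scc[5]=0,scc[6]=1,scc[7]=?,scc[8]=1)
step 7: low=(low[0]=0,low[1]=?,low[2]=1,low[3]=1,low[4]=4,low[5]=6,low[6]=1,low[7]=?,low[8]=1); scc=(scc[0]=2,scc[1]=?,scc[2]=1,scc[3]=1,scc[4]=1,scc[5]=0,scc[6]=1,scc[7]=?,scc[8]=1)
step 8: low=(low[0]=0,low[1]=7,low[2]=1,low[3]=1,low[4]=4,low[5]=6,low[6]=1,low[7]=?,low[8]=1); scc=(scc[0]=2,scc[1]=3,scc[2]=1,scc[3]=1,scc[4]=1,scc[5]=0,scc[6]=1,scc[7]=?,scc[8]=1)
step 9: low=(low[0]=0,low[1]=7,low[2]=1,low[3]=1,low[4]=4,low[5]=6,low[6]=1,low[7]=8,low[8]=1); scc=(scc[0]=2,scc[1]=3,scc[2]=1,scc[3]=1,scc[4]=1,scc[5]=0,scc[6]=1,scc[7]=4,scc[8]=1)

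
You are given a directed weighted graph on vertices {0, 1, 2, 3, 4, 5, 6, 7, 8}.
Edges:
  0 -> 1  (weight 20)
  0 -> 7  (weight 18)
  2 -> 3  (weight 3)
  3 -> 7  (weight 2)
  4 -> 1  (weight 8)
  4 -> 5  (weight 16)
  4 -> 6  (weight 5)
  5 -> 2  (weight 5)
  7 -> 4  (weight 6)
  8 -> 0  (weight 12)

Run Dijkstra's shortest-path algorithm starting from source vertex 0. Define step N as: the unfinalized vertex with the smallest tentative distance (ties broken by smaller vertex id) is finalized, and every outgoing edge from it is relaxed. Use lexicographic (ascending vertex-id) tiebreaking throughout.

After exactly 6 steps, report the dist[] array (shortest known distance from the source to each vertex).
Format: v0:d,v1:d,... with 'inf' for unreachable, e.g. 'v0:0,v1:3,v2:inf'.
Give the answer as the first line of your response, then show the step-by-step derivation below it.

v0:0,v1:20,v2:45,v3:inf,v4:24,v5:40,v6:29,v7:18,v8:inf

step 1: dist = v0:0,v1:20,v2:inf,v3:inf,v4:inf,v5:inf,v6:inf,v7:18,v8:inf
step 2: dist = v0:0,v1:20,v2:inf,v3:inf,v4:24,v5:inf,v6:inf,v7:18,v8:inf
step 3: dist = v0:0,v1:20,v2:inf,v3:inf,v4:24,v5:inf,v6:inf,v7:18,v8:inf
step 4: dist = v0:0,v1:20,v2:inf,v3:inf,v4:24,v5:40,v6:29,v7:18,v8:inf
step 5: dist = v0:0,v1:20,v2:inf,v3:inf,v4:24,v5:40,v6:29,v7:18,v8:inf
step 6: dist = v0:0,v1:20,v2:45,v3:inf,v4:24,v5:40,v6:29,v7:18,v8:inf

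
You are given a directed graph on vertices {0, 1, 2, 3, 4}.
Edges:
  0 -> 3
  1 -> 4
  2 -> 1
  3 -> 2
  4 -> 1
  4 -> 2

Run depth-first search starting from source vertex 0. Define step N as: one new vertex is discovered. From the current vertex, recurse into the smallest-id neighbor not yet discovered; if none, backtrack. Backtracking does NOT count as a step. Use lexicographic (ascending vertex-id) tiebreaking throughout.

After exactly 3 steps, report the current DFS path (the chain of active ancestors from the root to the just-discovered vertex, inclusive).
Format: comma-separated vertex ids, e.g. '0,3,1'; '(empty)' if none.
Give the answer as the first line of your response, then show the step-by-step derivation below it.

0,3,2

step 1: discover 0; path=0; order=0
step 2: discover 3; path=0>3; order=0,3
step 3: discover 2; path=0>3>2; order=0,3,2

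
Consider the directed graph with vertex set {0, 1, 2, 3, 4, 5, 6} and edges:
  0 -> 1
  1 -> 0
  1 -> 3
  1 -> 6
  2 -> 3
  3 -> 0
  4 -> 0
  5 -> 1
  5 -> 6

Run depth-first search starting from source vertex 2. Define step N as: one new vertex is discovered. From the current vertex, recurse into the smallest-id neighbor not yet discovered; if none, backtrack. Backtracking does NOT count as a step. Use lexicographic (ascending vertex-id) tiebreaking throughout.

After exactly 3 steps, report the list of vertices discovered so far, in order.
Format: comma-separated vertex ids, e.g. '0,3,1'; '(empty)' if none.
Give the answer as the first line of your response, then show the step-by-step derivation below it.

2,3,0

step 1: discover 2; path=2; order=2
step 2: discover 3; path=2>3; order=2,3
step 3: discover 0; path=2>3>0; order=2,3,0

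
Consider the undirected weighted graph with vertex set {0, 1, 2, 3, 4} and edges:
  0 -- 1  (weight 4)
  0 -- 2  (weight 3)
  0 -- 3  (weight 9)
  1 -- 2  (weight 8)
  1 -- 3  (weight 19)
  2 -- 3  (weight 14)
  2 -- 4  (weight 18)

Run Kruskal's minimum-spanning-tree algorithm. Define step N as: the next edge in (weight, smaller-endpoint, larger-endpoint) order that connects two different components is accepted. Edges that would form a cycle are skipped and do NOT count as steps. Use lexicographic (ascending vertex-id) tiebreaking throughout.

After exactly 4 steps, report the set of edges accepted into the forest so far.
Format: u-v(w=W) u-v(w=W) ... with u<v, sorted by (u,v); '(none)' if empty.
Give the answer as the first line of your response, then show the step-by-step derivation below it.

0-1(w=4) 0-2(w=3) 0-3(w=9) 2-4(w=18)

step 1: add edge 0-2 (w=3); MST = {0-2(w=3)}
step 2: add edge 0-1 (w=4); MST = {0-1(w=4) 0-2(w=3)}
step 3: add edge 0-3 (w=9); MST = {0-1(w=4) 0-2(w=3) 0-3(w=9)}
step 4: add edge 2-4 (w=18); MST = {0-1(w=4) 0-2(w=3) 0-3(w=9) 2-4(w=18)}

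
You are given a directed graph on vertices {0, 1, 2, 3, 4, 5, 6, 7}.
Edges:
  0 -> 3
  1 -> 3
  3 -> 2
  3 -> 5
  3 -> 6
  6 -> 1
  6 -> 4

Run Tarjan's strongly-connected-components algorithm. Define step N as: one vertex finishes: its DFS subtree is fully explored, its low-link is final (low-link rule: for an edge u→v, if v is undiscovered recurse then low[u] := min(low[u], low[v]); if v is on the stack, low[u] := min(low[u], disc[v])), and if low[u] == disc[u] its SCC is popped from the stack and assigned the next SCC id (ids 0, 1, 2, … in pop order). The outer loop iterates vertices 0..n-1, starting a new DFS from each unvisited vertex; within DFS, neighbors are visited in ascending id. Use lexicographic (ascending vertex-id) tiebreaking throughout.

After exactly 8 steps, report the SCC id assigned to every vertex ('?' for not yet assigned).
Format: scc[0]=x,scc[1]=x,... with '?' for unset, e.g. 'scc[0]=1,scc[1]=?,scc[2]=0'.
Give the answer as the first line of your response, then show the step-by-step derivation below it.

scc[0]=4,scc[1]=3,scc[2]=0,scc[3]=3,scc[4]=2,scc[5]=1,scc[6]=3,scc[7]=5

step 1: low=(low[0]=0,low[1]=?,low[2]=2,low[3]=1,low[4]=?,low[5]=?,low[6]=?,low[7]=?); scc=(scc[0]=?,scc[1]=?,scc[2]=0,scc[3]=?,scc[4]=?,scc[5]=?,scc[6]=?,scc[7]=?)
step 2: low=(low[0]=0,low[1]=?,low[2]=2,low[3]=1,low[4]=?,low[5]=3,low[6]=?,low[7]=?); scc=(scc[0]=?,scc[1]=?,scc[2]=0,scc[3]=?,scc[4]=?,scc[5]=1,scc[6]=?,scc[7]=?)
step 3: low=(low[0]=0,low[1]=1,low[2]=2,low[3]=1,low[4]=?,low[5]=3,low[6]=4,low[7]=?); scc=(scc[0]=?,scc[1]=?,scc[2]=0,scc[3]=?,scc[4]=?,scc[5]=1,scc[6]=?,scc[7]=?)
step 4: low=(low[0]=0,low[1]=1,low[2]=2,low[3]=1,low[4]=6,low[5]=3,low[6]=1,low[7]=?); scc=(scc[0]=?,scc[1]=?,scc[2]=0,scc[3]=?,scc[4]=2,scc[5]=1,scc[6]=?,scc[7]=?)
step 5: low=(low[0]=0,low[1]=1,low[2]=2,low[3]=1,low[4]=6,low[5]=3,low[6]=1,low[7]=?); scc=(scc[0]=?,scc[1]=?,scc[2]=0,scc[3]=?,scc[4]=2,scc[5]=1,scc[6]=?,scc[7]=?)
step 6: low=(low[0]=0,low[1]=1,low[2]=2,low[3]=1,low[4]=6,low[5]=3,low[6]=1,low[7]=?); scc=(scc[0]=?,scc[1]=3,scc[2]=0,scc[3]=3,scc[4]=2,scc[5]=1,scc[6]=3,scc[7]=?)
step 7: low=(low[0]=0,low[1]=1,low[2]=2,low[3]=1,low[4]=6,low[5]=3,low[6]=1,low[7]=?); scc=(scc[0]=4,scc[1]=3,scc[2]=0,scc[3]=3,scc[4]=2,scc[5]=1,scc[6]=3,scc[7]=?)
step 8: low=(low[0]=0,low[1]=1,low[2]=2,low[3]=1,low[4]=6,low[5]=3,low[6]=1,low[7]=7); scc=(scc[0]=4,scc[1]=3,scc[2]=0,scc[3]=3,scc[4]=2,scc[5]=1,scc[6]=3,scc[7]=5)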